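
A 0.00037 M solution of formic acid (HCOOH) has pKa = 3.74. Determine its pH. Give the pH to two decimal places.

pH = 3.74

HCOOH ⇌ HCOO- + H+
Ka = 10^(−3.74) = 1.82 × 10^-4
From the ICE table, Ka = [H+]²/(0.00037 − [H+]) = 1.82 × 10^-4.
Here C₀/Ka ≈ 2.03, so the small-[H+] approximation fails. Use the quadratic:
[H+] = [−0.000182 + √(0.000182² + 2.69e-07)]/2 = 1.84 × 10^-4 M
pH = −log[H+] = −log(1.84 × 10^-4) = 3.74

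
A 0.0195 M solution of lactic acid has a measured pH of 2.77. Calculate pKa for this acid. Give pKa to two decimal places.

[H+] = 10^(-2.77) = 1.70 × 10^-3 M
At equilibrium [HA] = 0.0195 − 1.70 × 10^-3 = 1.78 × 10^-2 M
Ka = [H+][A-]/[HA] = (1.70 × 10^-3)² / 1.78 × 10^-2 = 1.62 × 10^-4
pKa = -log(1.62 × 10^-4) = 3.79

pKa = 3.79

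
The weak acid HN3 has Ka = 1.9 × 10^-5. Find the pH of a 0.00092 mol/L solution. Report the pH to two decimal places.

HN3 ⇌ N3- + H+
Let x = [H+] at equilibrium. Ka = x²/(0.00092 − x).
Here C₀/Ka ≈ 48.4, so the small-x approximation fails. Use the quadratic:
x = [−1.9e-05 + √(1.9e-05² + 6.99e-08)]/2 = 1.23 × 10^-4 M
pH = −log(1.23 × 10^-4) = 3.91

pH = 3.91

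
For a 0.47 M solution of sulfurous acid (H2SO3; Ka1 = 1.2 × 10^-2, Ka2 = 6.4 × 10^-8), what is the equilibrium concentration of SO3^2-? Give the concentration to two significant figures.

6.4 × 10^-8 M

First ionization gives [H+] ≈ [HSO3-] = 6.93 × 10^-2 M.
Second step: Ka2 = [H+][SO3^2-]/[HSO3-] ≈ [SO3^2-] (since [H+] ≈ [HSO3-]).
So [SO3^2-] ≈ Ka2.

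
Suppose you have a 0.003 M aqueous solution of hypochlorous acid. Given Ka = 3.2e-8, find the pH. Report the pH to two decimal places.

HOCl ⇌ OCl- + H+
Let x = [H+] at equilibrium. Ka = x²/(0.003 − x).
Assume x ≪ 0.003: x ≈ √(3.2 × 10^-8 × 0.003) = 9.80 × 10^-6 M
(x/C₀ = 0.33% < 5%, so the approximation holds.)
pH = −log[H+] = −log(9.80 × 10^-6) = 5.01

pH = 5.01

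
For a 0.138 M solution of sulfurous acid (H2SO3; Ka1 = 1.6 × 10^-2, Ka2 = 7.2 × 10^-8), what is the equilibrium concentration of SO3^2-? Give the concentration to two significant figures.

First ionization gives [H+] ≈ [HSO3-] = 3.97 × 10^-2 M.
Second step: Ka2 = [H+][SO3^2-]/[HSO3-] ≈ [SO3^2-] (since [H+] ≈ [HSO3-]).
So [SO3^2-] ≈ Ka2.

7.2 × 10^-8 M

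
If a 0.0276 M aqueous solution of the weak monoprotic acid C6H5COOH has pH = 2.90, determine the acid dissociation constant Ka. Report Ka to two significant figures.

[H+] = 10^(-2.90) = 1.26 × 10^-3 M
At equilibrium [HA] = 0.0276 − 1.26 × 10^-3 = 2.63 × 10^-2 M
Ka = [H+][A-]/[HA] = (1.26 × 10^-3)² / 2.63 × 10^-2 = 6.0 × 10^-5

Ka = 6.0 × 10^-5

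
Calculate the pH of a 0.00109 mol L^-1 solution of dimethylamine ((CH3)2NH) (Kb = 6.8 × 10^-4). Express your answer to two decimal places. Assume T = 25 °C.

(CH3)2NH + H2O ⇌ (CH3)2NH2+ + OH-
Kb = [OH-]²/(0.00109 − [OH-]) = 6.8 × 10^-4
[OH-] is not negligible relative to C₀; solve [OH-]² + 0.00068·[OH-] − 7.41e-07 = 0.
[OH-] = (−Kb + √(Kb² + 4·Kb·C₀))/2 = 5.86 × 10^-4 M
pOH = 3.23, so pH = 14.00 − pOH = 10.77

pH = 10.77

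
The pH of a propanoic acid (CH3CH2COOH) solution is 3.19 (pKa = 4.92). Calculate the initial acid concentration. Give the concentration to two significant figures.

C₀ = 3.5 × 10^-2 M

[H+] = 10^(-3.19) = 6.46 × 10^-4 M = x
Ka = 10^(−4.92) = 1.20 × 10^-5
Ka = x²/(C₀ − x) ⇒ C₀ = x + x²/Ka
C₀ = 6.46 × 10^-4 + (6.46 × 10^-4)²/(1.20 × 10^-5) = 3.54 × 10^-2 M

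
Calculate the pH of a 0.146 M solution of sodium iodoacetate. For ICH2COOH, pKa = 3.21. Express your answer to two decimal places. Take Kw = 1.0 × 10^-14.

ICH2COO- is the conjugate base of the weak acid ICH2COOH.
Ka = 10^(−3.21) = 6.17 × 10^-4
Kb = Kw/Ka = 1.0×10^-14 / 6.17 × 10^-4 = 1.62 × 10^-11
From the ICE table, Kb = x²/(0.146 − x) = 1.62 × 10^-11.
Neglecting x in the denominator: x = √(1.62 × 10^-11 × 0.146) = 1.54 × 10^-6 M
Check: 0.0011% ionized — well under 5%, approximation valid.
pOH = 5.81, so pH = 14.00 − pOH = 8.19

pH = 8.19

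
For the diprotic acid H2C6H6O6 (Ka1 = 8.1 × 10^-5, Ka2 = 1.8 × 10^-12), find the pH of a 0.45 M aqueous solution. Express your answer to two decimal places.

Since Ka1 ≫ Ka2, the first ionization dominates [H+].
Ka1 = x²/(0.45 − x) = 8.1 × 10^-5
x ≈ √(8.1 × 10^-5 × 0.45) = 6.04 × 10^-3 M
pH = −log(6.04 × 10^-3) = 2.22

pH = 2.22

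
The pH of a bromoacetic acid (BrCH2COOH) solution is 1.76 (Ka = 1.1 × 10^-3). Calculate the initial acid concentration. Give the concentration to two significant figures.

[H+] = 10^(-1.76) = 1.74 × 10^-2 M = x
Ka = x²/(C₀ − x) ⇒ C₀ = x + x²/Ka
C₀ = 1.74 × 10^-2 + (1.74 × 10^-2)²/(1.1 × 10^-3) = 2.93 × 10^-1 M

C₀ = 2.9 × 10^-1 M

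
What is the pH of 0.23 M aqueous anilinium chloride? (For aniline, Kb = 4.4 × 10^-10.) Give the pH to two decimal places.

pH = 2.64

C6H5NH3+ is the conjugate acid of the weak base C6H5NH2.
Ka = Kw/Kb = 1.0×10^-14 / 4.4 × 10^-10 = 2.27 × 10^-5
From the ICE table, Ka = [H+]²/(0.23 − [H+]) = 2.27 × 10^-5.
Since Ka ≪ C₀, [H+] ≈ √(Ka·C₀) = 2.28 × 10^-3 M.
Check: 0.99% ionized — well under 5%, approximation valid.
pH = −log(2.28 × 10^-3) = 2.64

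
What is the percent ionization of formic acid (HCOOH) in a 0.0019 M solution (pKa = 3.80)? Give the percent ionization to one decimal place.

HCOOH ⇌ HCOO- + H+; let x = [H+] at equilibrium.
Ka = 10^(−3.80) = 1.58 × 10^-4
Ka = x²/(C₀ − x); solving the quadratic gives x = 4.75 × 10^-4 M.
Fraction ionized = 4.75 × 10^-4 / 0.0019 = 0.2500 → 25.0%

25.0%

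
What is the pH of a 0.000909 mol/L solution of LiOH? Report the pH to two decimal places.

LiOH is a strong base; [OH-] = 0.000909 M.
pOH = -log(0.000909) = 3.04
pH = 14.00 - 3.04 = 10.96

pH = 10.96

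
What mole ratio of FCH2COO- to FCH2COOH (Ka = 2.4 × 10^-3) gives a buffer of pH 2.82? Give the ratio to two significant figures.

pKa = -log(2.4 × 10^-3) = 2.620
pH = pKa + log(r) ⇒ log(r) = 2.82 − 2.620 = +0.200
r = [FCH2COO-]/[FCH2COOH] = 10^(+0.200) = 1.58

ratio = 1.6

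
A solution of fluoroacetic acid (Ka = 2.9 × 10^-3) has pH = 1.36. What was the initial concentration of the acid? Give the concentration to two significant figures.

[H+] = 10^(-1.36) = 4.37 × 10^-2 M = x
Ka = x²/(C₀ − x) ⇒ C₀ = x + x²/Ka
C₀ = 4.37 × 10^-2 + (4.37 × 10^-2)²/(2.9 × 10^-3) = 7.02 × 10^-1 M

C₀ = 7.0 × 10^-1 M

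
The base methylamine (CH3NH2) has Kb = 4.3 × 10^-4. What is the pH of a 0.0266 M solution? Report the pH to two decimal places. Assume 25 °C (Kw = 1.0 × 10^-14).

pH = 11.50

CH3NH2 + H2O ⇌ CH3NH3+ + OH-
Kb = x²/(0.0266 − x) = 4.3 × 10^-4
The 5% rule fails; solving x² + Kb·x − Kb·C₀ = 0 exactly:
x = [−0.00043 + √(0.00043² + 4.58e-05)]/2 = 3.17 × 10^-3 M
pOH = 2.50, so pH = 14.00 − pOH = 11.50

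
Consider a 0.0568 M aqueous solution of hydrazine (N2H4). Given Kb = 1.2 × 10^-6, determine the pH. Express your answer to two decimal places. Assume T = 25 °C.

pH = 10.42

N2H4 + H2O ⇌ N2H5+ + OH-
From the ICE table, Kb = [OH-]²/(0.0568 − [OH-]) = 1.2 × 10^-6.
Since Kb ≪ C₀, [OH-] ≈ √(Kb·C₀) = 2.61 × 10^-4 M.
Check: 0.46% ionized — well under 5%, approximation valid.
pOH = 3.58, so pH = 14.00 − pOH = 10.42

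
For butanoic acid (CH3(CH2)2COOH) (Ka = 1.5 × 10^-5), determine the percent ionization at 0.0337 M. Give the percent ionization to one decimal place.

CH3(CH2)2COOH ⇌ CH3(CH2)2COO- + H+; let x = [H+] at equilibrium.
x ≈ √(Ka·C₀) = √(1.5 × 10^-5 × 0.0337) = 7.11 × 10^-4 M
% ionization = x/C₀ × 100% = 7.11 × 10^-4/0.0337 × 100% = 2.1%

2.1%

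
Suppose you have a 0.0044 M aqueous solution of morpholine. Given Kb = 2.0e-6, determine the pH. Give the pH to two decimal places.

pH = 9.97

C4H8ONH + H2O ⇌ C4H8ONH2+ + OH-
Let x = [OH-] at equilibrium. Kb = x²/(0.0044 − x).
Assume x ≪ 0.0044: x ≈ √(2.0 × 10^-6 × 0.0044) = 9.38 × 10^-5 M
Check: 2.1% ionized — well under 5%, approximation valid.
pOH = −log(9.38 × 10^-5) = 4.03; pH = 14.00 − 4.03 = 9.97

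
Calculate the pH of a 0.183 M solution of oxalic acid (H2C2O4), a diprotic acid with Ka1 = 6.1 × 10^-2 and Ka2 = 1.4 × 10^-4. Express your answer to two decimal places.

Ka1 ≫ Ka2, so treat the first dissociation as the only significant source of H+.
Ka1 = x²/(0.183 − x) = 6.1 × 10^-2
Solving the quadratic: x = (−Ka1 + √(Ka1² + 4·Ka1·C₀))/2 = 7.95 × 10^-2 M
pH = −log(7.95 × 10^-2) = 1.10

pH = 1.10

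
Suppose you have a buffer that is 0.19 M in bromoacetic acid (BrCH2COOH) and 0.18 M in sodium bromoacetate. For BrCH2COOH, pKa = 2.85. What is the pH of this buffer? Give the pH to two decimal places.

Henderson–Hasselbalch: pH = pKa + log([BrCH2COO-]/[BrCH2COOH]) = 2.85 + log(0.18/0.19)
pH = 2.85 + (-0.023) = 2.83

pH = 2.83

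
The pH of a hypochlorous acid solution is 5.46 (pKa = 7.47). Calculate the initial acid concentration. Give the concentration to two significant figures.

C₀ = 3.6 × 10^-4 M

[H+] = 10^(-5.46) = 3.47 × 10^-6 M = x
Ka = 10^(−7.47) = 3.39 × 10^-8
Ka = x²/(C₀ − x) ⇒ C₀ = x + x²/Ka
C₀ = 3.47 × 10^-6 + (3.47 × 10^-6)²/(3.39 × 10^-8) = 3.59 × 10^-4 M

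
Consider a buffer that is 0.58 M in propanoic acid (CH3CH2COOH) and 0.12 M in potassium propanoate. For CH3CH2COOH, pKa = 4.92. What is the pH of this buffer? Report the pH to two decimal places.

Using pH = pKa + log([base]/[acid]) with [base]/[acid] = 0.12/0.58:
pH = 4.92 + (-0.684) = 4.24

pH = 4.24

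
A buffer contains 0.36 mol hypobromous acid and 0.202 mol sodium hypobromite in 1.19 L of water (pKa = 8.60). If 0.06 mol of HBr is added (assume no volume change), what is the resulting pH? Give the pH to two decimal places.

pH = 8.13

Added H+ converts OBr- to HOBr: HOBr → 0.42 mol, OBr- → 0.142 mol.
pH = pKa + log([A⁻]/[HA]) = 8.60 + log(0.142/0.42) = 8.60 -0.471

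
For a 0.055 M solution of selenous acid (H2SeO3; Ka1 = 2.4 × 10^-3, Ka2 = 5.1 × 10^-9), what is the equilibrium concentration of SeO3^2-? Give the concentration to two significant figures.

First ionization gives [H+] ≈ [HSeO3-] = 1.04 × 10^-2 M.
Second step: Ka2 = [H+][SeO3^2-]/[HSeO3-] ≈ [SeO3^2-] (since [H+] ≈ [HSeO3-]).
So [SeO3^2-] ≈ Ka2.

5.1 × 10^-9 M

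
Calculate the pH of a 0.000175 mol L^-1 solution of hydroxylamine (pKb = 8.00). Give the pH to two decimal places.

pH = 8.12

NH2OH + H2O ⇌ NH3OH+ + OH-
Kb = 10^(−8.00) = 1.00 × 10^-8
Let x = [OH-] at equilibrium. Kb = x²/(0.000175 − x).
Neglecting x in the denominator: x = √(1.00 × 10^-8 × 0.000175) = 1.32 × 10^-6 M
pOH = 5.88, so pH = 14.00 − pOH = 8.12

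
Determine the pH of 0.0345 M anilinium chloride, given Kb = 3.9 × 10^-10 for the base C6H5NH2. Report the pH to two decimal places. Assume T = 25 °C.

C6H5NH3+ is the conjugate acid of the weak base C6H5NH2.
Ka = Kw/Kb = 1.0×10^-14 / 3.9 × 10^-10 = 2.56 × 10^-5
Ka = [H+]²/(0.0345 − [H+]) = 2.56 × 10^-5
Since Ka ≪ C₀, [H+] ≈ √(Ka·C₀) = 9.40 × 10^-4 M.
Check: 2.7% ionized — well under 5%, approximation valid.
pH = −log[H+] = −log(9.40 × 10^-4) = 3.03

pH = 3.03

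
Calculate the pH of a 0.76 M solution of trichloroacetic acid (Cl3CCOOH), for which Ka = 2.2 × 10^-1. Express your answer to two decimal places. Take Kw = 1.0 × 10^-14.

pH = 0.50

Cl3CCOOH ⇌ Cl3CCOO- + H+
Ka = [H+]²/(0.76 − [H+]) = 2.2 × 10^-1
The 5% rule fails; solving [H+]² + Ka·[H+] − Ka·C₀ = 0 exactly:
[H+] = [−0.22 + √(0.22² + 0.669)]/2 = 3.13 × 10^-1 M
pH = −log[H+] = −log(3.13 × 10^-1) = 0.50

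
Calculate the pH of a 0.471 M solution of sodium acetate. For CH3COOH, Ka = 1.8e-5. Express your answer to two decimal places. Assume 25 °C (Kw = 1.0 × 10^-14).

CH3COO- is the conjugate base of the weak acid CH3COOH.
Kb = Kw/Ka = 1.0×10^-14 / 1.8 × 10^-5 = 5.56 × 10^-10
From the ICE table, Kb = x²/(0.471 − x) = 5.56 × 10^-10.
Since Kb ≪ C₀, x ≈ √(Kb·C₀) = 1.62 × 10^-5 M.
(x/C₀ = 0.0034% < 5%, so the approximation holds.)
pOH = −log(1.62 × 10^-5) = 4.79; pH = 14.00 − 4.79 = 9.21

pH = 9.21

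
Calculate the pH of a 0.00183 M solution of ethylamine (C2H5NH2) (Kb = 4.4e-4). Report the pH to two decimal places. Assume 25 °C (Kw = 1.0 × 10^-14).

C2H5NH2 + H2O ⇌ C2H5NH3+ + OH-
Let x = [OH-] at equilibrium. Kb = x²/(0.00183 − x).
The 5% rule fails; solving x² + Kb·x − Kb·C₀ = 0 exactly:
x = (−Kb + √(Kb² + 4·Kb·C₀))/2 = 7.04 × 10^-4 M
pOH = 3.15, so pH = 14.00 − pOH = 10.85

pH = 10.85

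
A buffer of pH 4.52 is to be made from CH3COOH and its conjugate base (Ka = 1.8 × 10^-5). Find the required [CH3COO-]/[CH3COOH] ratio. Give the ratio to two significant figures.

ratio = 0.60

pKa = -log(1.8 × 10^-5) = 4.745
pH = pKa + log(r) ⇒ log(r) = 4.52 − 4.745 = -0.225
r = [CH3COO-]/[CH3COOH] = 10^(-0.225) = 0.596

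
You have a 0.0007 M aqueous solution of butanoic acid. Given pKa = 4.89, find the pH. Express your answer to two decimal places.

pH = 4.05

CH3(CH2)2COOH ⇌ CH3(CH2)2COO- + H+
Ka = 10^(−4.89) = 1.29 × 10^-5
From the ICE table, Ka = x²/(0.0007 − x) = 1.29 × 10^-5.
The 5% rule fails; solving x² + Ka·x − Ka·C₀ = 0 exactly:
x = (−Ka + √(Ka² + 4·Ka·C₀))/2 = 8.88 × 10^-5 M
pH = −log[H+] = −log(8.88 × 10^-5) = 4.05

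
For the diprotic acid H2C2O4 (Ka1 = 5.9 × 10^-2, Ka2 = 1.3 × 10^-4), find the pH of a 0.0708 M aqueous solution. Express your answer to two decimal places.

pH = 1.38

Since Ka1 ≫ Ka2, the first ionization dominates [H+].
Ka1 = x²/(0.0708 − x) = 5.9 × 10^-2
Solving the quadratic: x = (−Ka1 + √(Ka1² + 4·Ka1·C₀))/2 = 4.15 × 10^-2 M
pH = −log(4.15 × 10^-2) = 1.38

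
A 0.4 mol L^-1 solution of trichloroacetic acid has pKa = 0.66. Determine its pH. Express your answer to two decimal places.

Cl3CCOOH ⇌ Cl3CCOO- + H+
Ka = 10^(−0.66) = 2.19 × 10^-1
Ka = x²/(0.4 − x) = 2.19 × 10^-1
Here C₀/Ka ≈ 1.83, so the small-x approximation fails. Use the quadratic:
x = [−0.219 + √(0.219² + 0.35)]/2 = 2.06 × 10^-1 M
pH = −log(2.06 × 10^-1) = 0.69

pH = 0.69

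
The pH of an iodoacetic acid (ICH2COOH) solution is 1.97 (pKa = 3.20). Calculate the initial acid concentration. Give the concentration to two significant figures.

C₀ = 1.9 × 10^-1 M

[H+] = 10^(-1.97) = 1.07 × 10^-2 M = x
Ka = 10^(−3.20) = 6.31 × 10^-4
Ka = x²/(C₀ − x) ⇒ C₀ = x + x²/Ka
C₀ = 1.07 × 10^-2 + (1.07 × 10^-2)²/(6.31 × 10^-4) = 1.92 × 10^-1 M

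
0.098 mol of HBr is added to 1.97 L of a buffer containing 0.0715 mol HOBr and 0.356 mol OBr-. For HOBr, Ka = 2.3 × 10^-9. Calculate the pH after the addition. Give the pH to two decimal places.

pH = 8.82

After neutralization: n(HOBr) = 0.169 mol, n(OBr-) = 0.258 mol.
pKa = −log(2.3 × 10^-9) = 8.638
pH = pKa + log([A⁻]/[HA]) = 8.638 + log(0.258/0.169) = 8.638 +0.184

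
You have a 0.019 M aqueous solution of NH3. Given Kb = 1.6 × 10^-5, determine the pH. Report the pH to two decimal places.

pH = 10.74

NH3 + H2O ⇌ NH4+ + OH-
From the ICE table, Kb = [OH-]²/(0.019 − [OH-]) = 1.6 × 10^-5.
Assume [OH-] ≪ 0.019: [OH-] ≈ √(1.6 × 10^-5 × 0.019) = 5.51 × 10^-4 M
([OH-]/C₀ = 2.9% < 5%, so the approximation holds.)
pOH = 3.26, so pH = 14.00 − pOH = 10.74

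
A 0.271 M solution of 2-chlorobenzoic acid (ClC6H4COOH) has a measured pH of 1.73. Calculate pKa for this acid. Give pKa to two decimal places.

[H+] = 10^(-1.73) = 1.86 × 10^-2 M
At equilibrium [HA] = 0.271 − 1.86 × 10^-2 = 2.52 × 10^-1 M
Ka = [H+][A-]/[HA] = (1.86 × 10^-2)² / 2.52 × 10^-1 = 1.37 × 10^-3
pKa = -log(1.37 × 10^-3) = 2.86

pKa = 2.86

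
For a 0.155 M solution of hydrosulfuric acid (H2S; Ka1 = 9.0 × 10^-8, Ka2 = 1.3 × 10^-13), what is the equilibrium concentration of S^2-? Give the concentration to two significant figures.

First ionization gives [H+] ≈ [HS-] = 1.18 × 10^-4 M.
Second step: Ka2 = [H+][S^2-]/[HS-] ≈ [S^2-] (since [H+] ≈ [HS-]).
So [S^2-] ≈ Ka2.

1.3 × 10^-13 M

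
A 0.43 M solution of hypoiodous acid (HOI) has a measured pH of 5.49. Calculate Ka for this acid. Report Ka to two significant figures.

Ka = 2.4 × 10^-11

[H+] = 10^(-5.49) = 3.24 × 10^-6 M
At equilibrium [HA] = 0.43 − 3.24 × 10^-6 = 4.30 × 10^-1 M
Ka = [H+][A-]/[HA] = (3.24 × 10^-6)² / 4.30 × 10^-1 = 2.4 × 10^-11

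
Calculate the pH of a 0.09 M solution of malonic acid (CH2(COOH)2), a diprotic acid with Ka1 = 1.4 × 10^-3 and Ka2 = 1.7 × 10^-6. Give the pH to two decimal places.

pH = 1.98

Ka1 ≫ Ka2, so treat the first dissociation as the only significant source of H+.
Ka1 = x²/(0.09 − x) = 1.4 × 10^-3
Solving the quadratic: x = (−Ka1 + √(Ka1² + 4·Ka1·C₀))/2 = 1.05 × 10^-2 M
pH = −log(1.05 × 10^-2) = 1.98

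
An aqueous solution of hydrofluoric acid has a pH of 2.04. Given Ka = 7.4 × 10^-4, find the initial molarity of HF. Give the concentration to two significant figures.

C₀ = 1.2 × 10^-1 M

[H+] = 10^(-2.04) = 9.12 × 10^-3 M = x
Ka = x²/(C₀ − x) ⇒ C₀ = x + x²/Ka
C₀ = 9.12 × 10^-3 + (9.12 × 10^-3)²/(7.4 × 10^-4) = 1.22 × 10^-1 M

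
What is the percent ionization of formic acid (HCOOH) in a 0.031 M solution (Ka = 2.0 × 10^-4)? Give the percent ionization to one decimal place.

HCOOH ⇌ HCOO- + H+; let x = [H+] at equilibrium.
Solve x² + 0.0002x − 6.2e-06 = 0 → x = 2.39 × 10^-3 M
% ionization = x/C₀ × 100% = 2.39 × 10^-3/0.031 × 100% = 7.7%

7.7%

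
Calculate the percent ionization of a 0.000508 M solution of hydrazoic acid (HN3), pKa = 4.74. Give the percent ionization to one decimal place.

HN3 ⇌ N3- + H+; let x = [H+] at equilibrium.
Ka = 10^(−4.74) = 1.82 × 10^-5
Solve x² + 1.82e-05x − 9.25e-09 = 0 → x = 8.75 × 10^-5 M
% ionization = x/C₀ × 100% = 8.75 × 10^-5/0.000508 × 100% = 17.2%

17.2%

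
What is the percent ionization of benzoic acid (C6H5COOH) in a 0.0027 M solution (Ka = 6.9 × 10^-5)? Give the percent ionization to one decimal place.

14.8%

C6H5COOH ⇌ C6H5COO- + H+; let x = [H+] at equilibrium.
Solve x² + 6.9e-05x − 1.86e-07 = 0 → x = 3.99 × 10^-4 M
% ionization = x/C₀ × 100% = 3.99 × 10^-4/0.0027 × 100% = 14.8%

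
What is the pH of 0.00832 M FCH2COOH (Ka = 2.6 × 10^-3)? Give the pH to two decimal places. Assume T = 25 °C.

pH = 2.45

FCH2COOH ⇌ FCH2COO- + H+
From the ICE table, Ka = [H+]²/(0.00832 − [H+]) = 2.6 × 10^-3.
Here C₀/Ka ≈ 3.2, so the small-[H+] approximation fails. Use the quadratic:
[H+] = [−0.0026 + √(0.0026² + 8.65e-05)]/2 = 3.53 × 10^-3 M
pH = −log(3.53 × 10^-3) = 2.45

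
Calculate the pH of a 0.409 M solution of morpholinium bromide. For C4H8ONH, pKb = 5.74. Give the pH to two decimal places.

C4H8ONH2+ is the conjugate acid of the weak base C4H8ONH.
Kb = 10^(−5.74) = 1.82 × 10^-6
Ka = Kw/Kb = 1.0×10^-14 / 1.82 × 10^-6 = 5.49 × 10^-9
Let x = [H+] at equilibrium. Ka = x²/(0.409 − x).
Assume x ≪ 0.409: x ≈ √(5.49 × 10^-9 × 0.409) = 4.74 × 10^-5 M
Check: 0.012% ionized — well under 5%, approximation valid.
pH = −log[H+] = −log(4.74 × 10^-5) = 4.32

pH = 4.32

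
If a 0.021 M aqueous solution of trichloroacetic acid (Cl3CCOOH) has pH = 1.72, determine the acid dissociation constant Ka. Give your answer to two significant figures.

[H+] = 10^(-1.72) = 1.91 × 10^-2 M
At equilibrium [HA] = 0.021 − 1.91 × 10^-2 = 1.90 × 10^-3 M
Ka = [H+][A-]/[HA] = (1.91 × 10^-2)² / 1.90 × 10^-3 = 1.9 × 10^-1

Ka = 1.9 × 10^-1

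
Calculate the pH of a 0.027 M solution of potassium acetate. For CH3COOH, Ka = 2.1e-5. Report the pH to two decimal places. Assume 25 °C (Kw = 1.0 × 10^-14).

CH3COO- is the conjugate base of the weak acid CH3COOH.
Kb = Kw/Ka = 1.0×10^-14 / 2.1 × 10^-5 = 4.76 × 10^-10
Let x = [OH-] at equilibrium. Kb = x²/(0.027 − x).
Neglecting x in the denominator: x = √(4.76 × 10^-10 × 0.027) = 3.58 × 10^-6 M
pOH = −log(3.58 × 10^-6) = 5.45; pH = 14.00 − 5.45 = 8.55

pH = 8.55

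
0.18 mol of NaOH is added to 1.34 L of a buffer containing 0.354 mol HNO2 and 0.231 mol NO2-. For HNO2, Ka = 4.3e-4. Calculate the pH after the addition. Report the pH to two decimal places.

After neutralization: n(HNO2) = 0.174 mol, n(NO2-) = 0.411 mol.
pKa = −log(4.3 × 10^-4) = 3.367
pH = pKa + log([A⁻]/[HA]) = 3.367 + log(0.411/0.174) = 3.367 +0.373

pH = 3.74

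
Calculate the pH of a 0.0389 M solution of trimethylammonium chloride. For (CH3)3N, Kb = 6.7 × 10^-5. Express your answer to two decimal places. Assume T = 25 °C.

pH = 5.62

(CH3)3NH+ is the conjugate acid of the weak base (CH3)3N.
Ka = Kw/Kb = 1.0×10^-14 / 6.7 × 10^-5 = 1.49 × 10^-10
From the ICE table, Ka = x²/(0.0389 − x) = 1.49 × 10^-10.
Since Ka ≪ C₀, x ≈ √(Ka·C₀) = 2.41 × 10^-6 M.
Check: 0.0062% ionized — well under 5%, approximation valid.
pH = −log(2.41 × 10^-6) = 5.62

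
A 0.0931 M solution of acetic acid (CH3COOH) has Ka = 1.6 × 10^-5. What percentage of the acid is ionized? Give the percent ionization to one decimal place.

CH3COOH ⇌ CH3COO- + H+; let x = [H+] at equilibrium.
x ≈ √(Ka·C₀) = √(1.6 × 10^-5 × 0.0931) = 1.22 × 10^-3 M
% ionization = x/C₀ × 100% = 1.22 × 10^-3/0.0931 × 100% = 1.3%

1.3%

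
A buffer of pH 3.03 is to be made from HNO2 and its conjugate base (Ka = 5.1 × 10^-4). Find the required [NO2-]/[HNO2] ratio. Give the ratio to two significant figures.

ratio = 0.55

pKa = -log(5.1 × 10^-4) = 3.292
pH = pKa + log(r) ⇒ log(r) = 3.03 − 3.292 = -0.262
r = [NO2-]/[HNO2] = 10^(-0.262) = 0.547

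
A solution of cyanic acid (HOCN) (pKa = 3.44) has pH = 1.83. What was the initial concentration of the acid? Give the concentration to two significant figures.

[H+] = 10^(-1.83) = 1.48 × 10^-2 M = x
Ka = 10^(−3.44) = 3.63 × 10^-4
Ka = x²/(C₀ − x) ⇒ C₀ = x + x²/Ka
C₀ = 1.48 × 10^-2 + (1.48 × 10^-2)²/(3.63 × 10^-4) = 6.18 × 10^-1 M

C₀ = 6.2 × 10^-1 M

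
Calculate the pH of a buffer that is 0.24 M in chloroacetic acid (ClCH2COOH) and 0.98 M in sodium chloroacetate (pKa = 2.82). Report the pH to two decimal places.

Henderson–Hasselbalch: pH = pKa + log([ClCH2COO-]/[ClCH2COOH]) = 2.82 + log(0.98/0.24)
pH = 2.82 + (+0.611) = 3.43

pH = 3.43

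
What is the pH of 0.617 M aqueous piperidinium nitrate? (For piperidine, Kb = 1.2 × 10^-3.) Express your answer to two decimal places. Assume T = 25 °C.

pH = 5.64

C5H10NH2+ is the conjugate acid of the weak base C5H10NH.
Ka = Kw/Kb = 1.0×10^-14 / 1.2 × 10^-3 = 8.33 × 10^-12
Let x = [H+] at equilibrium. Ka = x²/(0.617 − x).
Since Ka ≪ C₀, x ≈ √(Ka·C₀) = 2.27 × 10^-6 M.
Check: 0.00037% ionized — well under 5%, approximation valid.
pH = −log[H+] = −log(2.27 × 10^-6) = 5.64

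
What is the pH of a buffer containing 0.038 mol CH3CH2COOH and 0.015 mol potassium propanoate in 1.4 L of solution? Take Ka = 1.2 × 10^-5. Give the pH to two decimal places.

pH = 4.52

pKa = −log(1.2 × 10^-5) = 4.921
Using pH = pKa + log([base]/[acid]) with [base]/[acid] = 0.015/0.038:
pH = 4.921 + (-0.404) = 4.52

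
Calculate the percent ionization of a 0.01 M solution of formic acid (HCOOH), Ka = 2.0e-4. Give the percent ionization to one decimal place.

HCOOH ⇌ HCOO- + H+; let x = [H+] at equilibrium.
Solve x² + 0.0002x − 2e-06 = 0 → x = 1.32 × 10^-3 M
% ionization = x/C₀ × 100% = 1.32 × 10^-3/0.01 × 100% = 13.2%

13.2%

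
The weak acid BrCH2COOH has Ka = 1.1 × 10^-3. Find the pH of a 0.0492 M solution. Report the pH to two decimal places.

pH = 2.17

BrCH2COOH ⇌ BrCH2COO- + H+
Ka = [H+]²/(0.0492 − [H+]) = 1.1 × 10^-3
The 5% rule fails; solving [H+]² + Ka·[H+] − Ka·C₀ = 0 exactly:
[H+] = (−Ka + √(Ka² + 4·Ka·C₀))/2 = 6.83 × 10^-3 M
pH = −log(6.83 × 10^-3) = 2.17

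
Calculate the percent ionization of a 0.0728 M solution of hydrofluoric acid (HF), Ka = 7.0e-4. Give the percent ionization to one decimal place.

9.3%

HF ⇌ F- + H+; let x = [H+] at equilibrium.
Solve x² + 0.0007x − 5.1e-05 = 0 → x = 6.80 × 10^-3 M
Fraction ionized = 6.80 × 10^-3 / 0.0728 = 0.0934 → 9.3%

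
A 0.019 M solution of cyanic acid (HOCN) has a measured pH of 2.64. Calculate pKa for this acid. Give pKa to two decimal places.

pKa = 3.50

[H+] = 10^(-2.64) = 2.29 × 10^-3 M
At equilibrium [HA] = 0.019 − 2.29 × 10^-3 = 1.67 × 10^-2 M
Ka = [H+][A-]/[HA] = (2.29 × 10^-3)² / 1.67 × 10^-2 = 3.14 × 10^-4
pKa = -log(3.14 × 10^-4) = 3.50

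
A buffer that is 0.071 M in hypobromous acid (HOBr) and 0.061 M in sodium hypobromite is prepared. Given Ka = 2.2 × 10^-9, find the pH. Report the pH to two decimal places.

pH = 8.59

pKa = −log(2.2 × 10^-9) = 8.658
Henderson–Hasselbalch: pH = pKa + log([OBr-]/[HOBr]) = 8.658 + log(0.061/0.071)
pH = 8.658 + (-0.066) = 8.59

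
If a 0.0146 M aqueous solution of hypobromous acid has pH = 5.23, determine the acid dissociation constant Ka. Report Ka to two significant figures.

Ka = 2.4 × 10^-9

[H+] = 10^(-5.23) = 5.89 × 10^-6 M
At equilibrium [HA] = 0.0146 − 5.89 × 10^-6 = 1.46 × 10^-2 M
Ka = [H+][A-]/[HA] = (5.89 × 10^-6)² / 1.46 × 10^-2 = 2.4 × 10^-9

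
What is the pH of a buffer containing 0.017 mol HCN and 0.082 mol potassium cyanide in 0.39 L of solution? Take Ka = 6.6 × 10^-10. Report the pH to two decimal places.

pKa = −log(6.6 × 10^-10) = 9.180
Henderson–Hasselbalch: pH = pKa + log([CN-]/[HCN]) = 9.180 + log(0.082/0.017)
pH = 9.180 + (+0.683) = 9.86

pH = 9.86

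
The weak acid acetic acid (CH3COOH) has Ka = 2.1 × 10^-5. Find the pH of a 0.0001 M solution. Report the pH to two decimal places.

pH = 4.44

CH3COOH ⇌ CH3COO- + H+
Ka = [H+]²/(0.0001 − [H+]) = 2.1 × 10^-5
[H+] is not negligible relative to C₀; solve [H+]² + 2.1e-05·[H+] − 2.1e-09 = 0.
[H+] = [−2.1e-05 + √(2.1e-05² + 8.4e-09)]/2 = 3.65 × 10^-5 M
pH = −log(3.65 × 10^-5) = 4.44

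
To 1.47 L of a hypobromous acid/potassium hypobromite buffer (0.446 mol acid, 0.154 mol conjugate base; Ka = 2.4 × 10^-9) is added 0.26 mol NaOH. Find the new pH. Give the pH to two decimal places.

OH- converts HOBr to OBr-: HOBr → 0.186 mol, OBr- → 0.414 mol.
pKa = −log(2.4 × 10^-9) = 8.620
Henderson–Hasselbalch with mole ratio 0.414/0.186: pH = 8.620 + (+0.347)

pH = 8.97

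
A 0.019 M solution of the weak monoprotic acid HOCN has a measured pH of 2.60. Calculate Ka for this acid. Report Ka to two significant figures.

[H+] = 10^(-2.60) = 2.51 × 10^-3 M
At equilibrium [HA] = 0.019 − 2.51 × 10^-3 = 1.65 × 10^-2 M
Ka = [H+][A-]/[HA] = (2.51 × 10^-3)² / 1.65 × 10^-2 = 3.8 × 10^-4

Ka = 3.8 × 10^-4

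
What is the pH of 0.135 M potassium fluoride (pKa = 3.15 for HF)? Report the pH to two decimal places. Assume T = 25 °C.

F- is the conjugate base of the weak acid HF.
Ka = 10^(−3.15) = 7.08 × 10^-4
Kb = Kw/Ka = 1.0×10^-14 / 7.08 × 10^-4 = 1.41 × 10^-11
From the ICE table, Kb = x²/(0.135 − x) = 1.41 × 10^-11.
Assume x ≪ 0.135: x ≈ √(1.41 × 10^-11 × 0.135) = 1.38 × 10^-6 M
Check: 0.001% ionized — well under 5%, approximation valid.
pOH = 5.86, so pH = 14.00 − pOH = 8.14

pH = 8.14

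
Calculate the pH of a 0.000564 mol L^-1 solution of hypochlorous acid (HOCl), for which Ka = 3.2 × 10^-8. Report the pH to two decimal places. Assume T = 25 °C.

pH = 5.37

HOCl ⇌ OCl- + H+
Ka = x²/(0.000564 − x) = 3.2 × 10^-8
Neglecting x in the denominator: x = √(3.2 × 10^-8 × 0.000564) = 4.25 × 10^-6 M
pH = −log[H+] = −log(4.25 × 10^-6) = 5.37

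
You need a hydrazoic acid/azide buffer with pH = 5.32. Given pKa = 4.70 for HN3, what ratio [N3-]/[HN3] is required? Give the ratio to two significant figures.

pH = pKa + log(r) ⇒ log(r) = 5.32 − 4.70 = +0.62
r = [N3-]/[HN3] = 10^(+0.62) = 4.17

ratio = 4.2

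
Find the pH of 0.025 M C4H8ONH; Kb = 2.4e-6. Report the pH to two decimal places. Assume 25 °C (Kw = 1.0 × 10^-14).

pH = 10.39

C4H8ONH + H2O ⇌ C4H8ONH2+ + OH-
From the ICE table, Kb = x²/(0.025 − x) = 2.4 × 10^-6.
Neglecting x in the denominator: x = √(2.4 × 10^-6 × 0.025) = 2.45 × 10^-4 M
Check: 0.98% ionized — well under 5%, approximation valid.
pOH = −log(2.45 × 10^-4) = 3.61; pH = 14.00 − 3.61 = 10.39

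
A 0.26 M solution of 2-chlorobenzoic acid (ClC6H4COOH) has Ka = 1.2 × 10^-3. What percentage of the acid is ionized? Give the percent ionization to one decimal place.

6.6%

ClC6H4COOH ⇌ ClC6H4COO- + H+; let x = [H+] at equilibrium.
Solve x² + 0.0012x − 0.000312 = 0 → x = 1.71 × 10^-2 M
Fraction ionized = 1.71 × 10^-2 / 0.26 = 0.0658 → 6.6%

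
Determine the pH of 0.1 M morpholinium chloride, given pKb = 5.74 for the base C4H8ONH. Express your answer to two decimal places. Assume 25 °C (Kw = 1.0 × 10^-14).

C4H8ONH2+ is the conjugate acid of the weak base C4H8ONH.
Kb = 10^(−5.74) = 1.82 × 10^-6
Ka = Kw/Kb = 1.0×10^-14 / 1.82 × 10^-6 = 5.49 × 10^-9
From the ICE table, Ka = [H+]²/(0.1 − [H+]) = 5.49 × 10^-9.
Assume [H+] ≪ 0.1: [H+] ≈ √(5.49 × 10^-9 × 0.1) = 2.34 × 10^-5 M
pH = −log[H+] = −log(2.34 × 10^-5) = 4.63

pH = 4.63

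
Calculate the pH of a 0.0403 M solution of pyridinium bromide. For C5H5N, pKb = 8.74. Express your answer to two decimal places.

pH = 3.33

C5H5NH+ is the conjugate acid of the weak base C5H5N.
Kb = 10^(−8.74) = 1.82 × 10^-9
Ka = Kw/Kb = 1.0×10^-14 / 1.82 × 10^-9 = 5.49 × 10^-6
From the ICE table, Ka = x²/(0.0403 − x) = 5.49 × 10^-6.
Assume x ≪ 0.0403: x ≈ √(5.49 × 10^-6 × 0.0403) = 4.70 × 10^-4 M
Check: 1.2% ionized — well under 5%, approximation valid.
pH = −log[H+] = −log(4.70 × 10^-4) = 3.33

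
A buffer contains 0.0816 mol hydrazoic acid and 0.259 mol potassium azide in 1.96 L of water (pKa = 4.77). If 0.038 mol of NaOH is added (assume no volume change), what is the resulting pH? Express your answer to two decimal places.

OH- converts HN3 to N3-: HN3 → 0.0436 mol, N3- → 0.297 mol.
Henderson–Hasselbalch with mole ratio 0.297/0.0436: pH = 4.77 + (+0.833)

pH = 5.60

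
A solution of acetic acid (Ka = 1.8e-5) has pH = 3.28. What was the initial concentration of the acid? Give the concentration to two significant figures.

[H+] = 10^(-3.28) = 5.25 × 10^-4 M = x
Ka = x²/(C₀ − x) ⇒ C₀ = x + x²/Ka
C₀ = 5.25 × 10^-4 + (5.25 × 10^-4)²/(1.8 × 10^-5) = 1.58 × 10^-2 M

C₀ = 1.6 × 10^-2 M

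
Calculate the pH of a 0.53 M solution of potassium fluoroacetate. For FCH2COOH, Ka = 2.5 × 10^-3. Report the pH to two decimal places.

FCH2COO- is the conjugate base of the weak acid FCH2COOH.
Kb = Kw/Ka = 1.0×10^-14 / 2.5 × 10^-3 = 4.00 × 10^-12
Kb = [OH-]²/(0.53 − [OH-]) = 4.00 × 10^-12
Since Kb ≪ C₀, [OH-] ≈ √(Kb·C₀) = 1.46 × 10^-6 M.
Check: 0.00027% ionized — well under 5%, approximation valid.
pOH = 5.84, so pH = 14.00 − pOH = 8.16

pH = 8.16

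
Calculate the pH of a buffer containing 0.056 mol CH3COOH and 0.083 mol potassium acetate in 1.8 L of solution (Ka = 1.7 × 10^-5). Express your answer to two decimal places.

pKa = −log(1.7 × 10^-5) = 4.770
pH = pKa + log([A⁻]/[HA]) = 4.770 + log(0.083/0.056)
pH = 4.770 + (+0.171) = 4.94

pH = 4.94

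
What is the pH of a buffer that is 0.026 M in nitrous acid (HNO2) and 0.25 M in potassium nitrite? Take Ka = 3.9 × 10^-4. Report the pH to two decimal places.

pKa = −log(3.9 × 10^-4) = 3.409
Using pH = pKa + log([base]/[acid]) with [base]/[acid] = 0.25/0.026:
pH = 3.409 + (+0.983) = 4.39

pH = 4.39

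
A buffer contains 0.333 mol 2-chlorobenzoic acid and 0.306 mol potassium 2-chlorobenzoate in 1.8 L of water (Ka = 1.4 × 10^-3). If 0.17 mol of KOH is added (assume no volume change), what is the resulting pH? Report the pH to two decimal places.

pH = 3.32

After neutralization: n(ClC6H4COOH) = 0.163 mol, n(ClC6H4COO-) = 0.476 mol.
pKa = −log(1.4 × 10^-3) = 2.854
Henderson–Hasselbalch with mole ratio 0.476/0.163: pH = 2.854 + (+0.465)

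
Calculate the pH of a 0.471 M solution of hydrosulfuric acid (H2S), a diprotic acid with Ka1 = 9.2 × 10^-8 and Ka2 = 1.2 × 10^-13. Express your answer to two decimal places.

pH = 3.68

Since Ka1 ≫ Ka2, the first ionization dominates [H+].
Ka1 = x²/(0.471 − x) = 9.2 × 10^-8
x ≈ √(9.2 × 10^-8 × 0.471) = 2.08 × 10^-4 M
pH = −log(2.08 × 10^-4) = 3.68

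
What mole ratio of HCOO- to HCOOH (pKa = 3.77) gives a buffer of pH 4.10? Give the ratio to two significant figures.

ratio = 2.1

pH = pKa + log(r) ⇒ log(r) = 4.10 − 3.77 = +0.33
r = [HCOO-]/[HCOOH] = 10^(+0.33) = 2.14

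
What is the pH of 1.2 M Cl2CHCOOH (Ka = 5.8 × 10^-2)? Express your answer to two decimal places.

pH = 0.63

Cl2CHCOOH ⇌ Cl2CHCOO- + H+
From the ICE table, Ka = [H+]²/(1.2 − [H+]) = 5.8 × 10^-2.
[H+] is not negligible relative to C₀; solve [H+]² + 0.058·[H+] − 0.0696 = 0.
[H+] = [−0.058 + √(0.058² + 0.278)]/2 = 2.36 × 10^-1 M
pH = −log[H+] = −log(2.36 × 10^-1) = 0.63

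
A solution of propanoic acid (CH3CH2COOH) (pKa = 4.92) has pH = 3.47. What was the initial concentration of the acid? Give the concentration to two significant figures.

[H+] = 10^(-3.47) = 3.39 × 10^-4 M = x
Ka = 10^(−4.92) = 1.20 × 10^-5
Ka = x²/(C₀ − x) ⇒ C₀ = x + x²/Ka
C₀ = 3.39 × 10^-4 + (3.39 × 10^-4)²/(1.20 × 10^-5) = 9.92 × 10^-3 M

C₀ = 9.9 × 10^-3 M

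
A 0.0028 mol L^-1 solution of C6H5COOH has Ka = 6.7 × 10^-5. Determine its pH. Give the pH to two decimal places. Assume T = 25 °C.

C6H5COOH ⇌ C6H5COO- + H+
Let x = [H+] at equilibrium. Ka = x²/(0.0028 − x).
The 5% rule fails; solving x² + Ka·x − Ka·C₀ = 0 exactly:
x = (−Ka + √(Ka² + 4·Ka·C₀))/2 = 4.01 × 10^-4 M
pH = −log(4.01 × 10^-4) = 3.40

pH = 3.40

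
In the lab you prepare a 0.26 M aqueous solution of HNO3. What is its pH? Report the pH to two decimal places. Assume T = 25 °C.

HNO3 is a strong acid and dissociates completely, so [H+] = 0.26 M.
pH = -log(0.26) = 0.59

pH = 0.59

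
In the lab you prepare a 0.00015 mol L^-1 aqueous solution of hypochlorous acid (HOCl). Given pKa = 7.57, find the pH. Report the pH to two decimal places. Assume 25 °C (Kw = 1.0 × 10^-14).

HOCl ⇌ OCl- + H+
Ka = 10^(−7.57) = 2.69 × 10^-8
From the ICE table, Ka = [H+]²/(0.00015 − [H+]) = 2.69 × 10^-8.
Assume [H+] ≪ 0.00015: [H+] ≈ √(2.69 × 10^-8 × 0.00015) = 2.01 × 10^-6 M
([H+]/C₀ = 1.3% < 5%, so the approximation holds.)
pH = −log(2.01 × 10^-6) = 5.70

pH = 5.70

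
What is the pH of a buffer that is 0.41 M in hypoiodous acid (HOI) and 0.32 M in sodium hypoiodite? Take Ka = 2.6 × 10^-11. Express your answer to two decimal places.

pKa = −log(2.6 × 10^-11) = 10.585
Henderson–Hasselbalch: pH = pKa + log([OI-]/[HOI]) = 10.585 + log(0.32/0.41)
pH = 10.585 + (-0.108) = 10.48

pH = 10.48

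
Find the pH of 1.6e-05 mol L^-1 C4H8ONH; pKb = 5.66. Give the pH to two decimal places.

pH = 8.69

C4H8ONH + H2O ⇌ C4H8ONH2+ + OH-
Kb = 10^(−5.66) = 2.19 × 10^-6
From the ICE table, Kb = [OH-]²/(1.6e-05 − [OH-]) = 2.19 × 10^-6.
[OH-] is not negligible relative to C₀; solve [OH-]² + 2.19e-06·[OH-] − 3.5e-11 = 0.
[OH-] = [−2.19e-06 + √(2.19e-06² + 1.4e-10)]/2 = 4.92 × 10^-6 M
pOH = −log(4.92 × 10^-6) = 5.31; pH = 14.00 − 5.31 = 8.69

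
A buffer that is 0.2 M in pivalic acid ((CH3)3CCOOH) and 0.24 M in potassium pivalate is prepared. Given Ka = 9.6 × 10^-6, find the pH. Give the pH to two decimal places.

pKa = −log(9.6 × 10^-6) = 5.018
Henderson–Hasselbalch: pH = pKa + log([(CH3)3CCOO-]/[(CH3)3CCOOH]) = 5.018 + log(0.24/0.2)
pH = 5.018 + (+0.079) = 5.10

pH = 5.10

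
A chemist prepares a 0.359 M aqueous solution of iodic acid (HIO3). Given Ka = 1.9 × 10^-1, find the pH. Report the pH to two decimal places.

pH = 0.74

HIO3 ⇌ IO3- + H+
Ka = x²/(0.359 − x) = 1.9 × 10^-1
Here C₀/Ka ≈ 1.89, so the small-x approximation fails. Use the quadratic:
x = [−0.19 + √(0.19² + 0.273)]/2 = 1.83 × 10^-1 M
pH = −log(1.83 × 10^-1) = 0.74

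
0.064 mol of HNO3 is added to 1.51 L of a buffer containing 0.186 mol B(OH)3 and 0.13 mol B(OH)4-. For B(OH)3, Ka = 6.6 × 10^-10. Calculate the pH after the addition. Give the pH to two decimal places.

pH = 8.60

After neutralization: n(B(OH)3) = 0.25 mol, n(B(OH)4-) = 0.066 mol.
pKa = −log(6.6 × 10^-10) = 9.180
pH = pKa + log([A⁻]/[HA]) = 9.180 + log(0.066/0.25) = 9.180 -0.578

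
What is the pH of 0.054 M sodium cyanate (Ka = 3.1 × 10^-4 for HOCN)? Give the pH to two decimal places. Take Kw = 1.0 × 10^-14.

pH = 8.12

OCN- is the conjugate base of the weak acid HOCN.
Kb = Kw/Ka = 1.0×10^-14 / 3.1 × 10^-4 = 3.23 × 10^-11
From the ICE table, Kb = x²/(0.054 − x) = 3.23 × 10^-11.
Neglecting x in the denominator: x = √(3.23 × 10^-11 × 0.054) = 1.32 × 10^-6 M
(x/C₀ = 0.0024% < 5%, so the approximation holds.)
pOH = −log(1.32 × 10^-6) = 5.88; pH = 14.00 − 5.88 = 8.12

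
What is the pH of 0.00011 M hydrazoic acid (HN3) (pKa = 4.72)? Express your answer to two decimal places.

pH = 4.43

HN3 ⇌ N3- + H+
Ka = 10^(−4.72) = 1.91 × 10^-5
Ka = x²/(0.00011 − x) = 1.91 × 10^-5
Here C₀/Ka ≈ 5.76, so the small-x approximation fails. Use the quadratic:
x = [−1.91e-05 + √(1.91e-05² + 8.4e-09)]/2 = 3.73 × 10^-5 M
pH = −log[H+] = −log(3.73 × 10^-5) = 4.43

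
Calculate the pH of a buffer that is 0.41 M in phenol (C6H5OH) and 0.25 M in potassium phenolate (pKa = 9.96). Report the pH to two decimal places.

pH = 9.75

pH = pKa + log([A⁻]/[HA]) = 9.96 + log(0.25/0.41)
pH = 9.96 + (-0.215) = 9.75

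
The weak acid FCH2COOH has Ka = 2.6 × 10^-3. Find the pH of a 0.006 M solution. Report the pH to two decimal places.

pH = 2.54

FCH2COOH ⇌ FCH2COO- + H+
Let x = [H+] at equilibrium. Ka = x²/(0.006 − x).
The 5% rule fails; solving x² + Ka·x − Ka·C₀ = 0 exactly:
x = (−Ka + √(Ka² + 4·Ka·C₀))/2 = 2.86 × 10^-3 M
pH = −log[H+] = −log(2.86 × 10^-3) = 2.54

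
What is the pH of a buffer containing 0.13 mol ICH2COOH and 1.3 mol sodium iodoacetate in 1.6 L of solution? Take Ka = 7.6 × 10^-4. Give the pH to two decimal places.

pKa = −log(7.6 × 10^-4) = 3.119
Henderson–Hasselbalch: pH = pKa + log([ICH2COO-]/[ICH2COOH]) = 3.119 + log(1.3/0.13)
pH = 3.119 + (+1.000) = 4.12

pH = 4.12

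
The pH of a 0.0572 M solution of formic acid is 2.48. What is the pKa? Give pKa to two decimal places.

pKa = 3.69

[H+] = 10^(-2.48) = 3.31 × 10^-3 M
At equilibrium [HA] = 0.0572 − 3.31 × 10^-3 = 5.39 × 10^-2 M
Ka = [H+][A-]/[HA] = (3.31 × 10^-3)² / 5.39 × 10^-2 = 2.03 × 10^-4
pKa = -log(2.03 × 10^-4) = 3.69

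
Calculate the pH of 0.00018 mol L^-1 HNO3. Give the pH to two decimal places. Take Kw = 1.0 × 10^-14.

pH = 3.74

HNO3 is a strong acid and dissociates completely, so [H+] = 0.00018 M.
pH = -log(0.00018) = 3.74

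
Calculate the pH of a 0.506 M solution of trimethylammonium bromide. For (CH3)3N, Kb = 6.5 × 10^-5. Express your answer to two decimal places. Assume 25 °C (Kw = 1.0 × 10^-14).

pH = 5.05

(CH3)3NH+ is the conjugate acid of the weak base (CH3)3N.
Ka = Kw/Kb = 1.0×10^-14 / 6.5 × 10^-5 = 1.54 × 10^-10
Ka = x²/(0.506 − x) = 1.54 × 10^-10
Assume x ≪ 0.506: x ≈ √(1.54 × 10^-10 × 0.506) = 8.83 × 10^-6 M
(x/C₀ = 0.0017% < 5%, so the approximation holds.)
pH = −log[H+] = −log(8.83 × 10^-6) = 5.05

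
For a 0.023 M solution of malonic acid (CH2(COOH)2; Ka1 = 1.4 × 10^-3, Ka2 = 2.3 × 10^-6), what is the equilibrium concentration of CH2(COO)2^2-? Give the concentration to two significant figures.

First ionization gives [H+] ≈ [CH2(COOH)COO-] = 5.02 × 10^-3 M.
Second step: Ka2 = [H+][CH2(COO)2^2-]/[CH2(COOH)COO-] ≈ [CH2(COO)2^2-] (since [H+] ≈ [CH2(COOH)COO-]).
So [CH2(COO)2^2-] ≈ Ka2.

2.3 × 10^-6 M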